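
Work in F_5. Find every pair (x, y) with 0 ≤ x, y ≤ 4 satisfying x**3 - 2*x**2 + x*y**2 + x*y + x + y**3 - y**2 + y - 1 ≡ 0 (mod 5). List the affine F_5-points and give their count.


Affine F_5-points: {(0, 1), (0, 2), (0, 3), (3, 2), (4, 0), (4, 2)}; count = 6.

For each of the 25 pairs (x, y) ∈ F_5², evaluate f(x, y) mod 5. Record the zeros.
  x = 0: [0↦4, 1↦0, 2↦0, 3↦0, 4↦1]  zeros at y ∈ {1, 2, 3}
  x = 1: [0↦4, 1↦2, 2↦1, 3↦2, 4↦1]  zeros at y ∈ ∅
  x = 2: [0↦1, 1↦1, 2↦4, 3↦1, 4↦3]  zeros at y ∈ ∅
  x = 3: [0↦1, 1↦3, 2↦0, 3↦3, 4↦3]  zeros at y ∈ {2}
  x = 4: [0↦0, 1↦4, 2↦0, 3↦4, 4↦2]  zeros at y ∈ {0, 2}
Collecting zeros: affine points = {(0, 1), (0, 2), (0, 3), (3, 2), (4, 0), (4, 2)}.
Total count |C(F_5)_aff| = 6.


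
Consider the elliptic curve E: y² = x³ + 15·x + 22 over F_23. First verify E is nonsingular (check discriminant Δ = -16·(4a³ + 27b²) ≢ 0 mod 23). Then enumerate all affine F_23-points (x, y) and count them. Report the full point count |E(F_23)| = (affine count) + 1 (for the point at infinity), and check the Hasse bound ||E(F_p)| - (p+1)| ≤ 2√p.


Affine points = {(3, 5), (3, 18), (4, 10), (4, 13), (6, 11), (6, 12), (9, 9), (9, 14), (11, 0), (14, 3), (14, 20), (18, 11), (18, 12), (19, 6), (19, 17), (22, 11), (22, 12)}; affine count = 17; |E(F_23)| = 18.

Discriminant check: Δ ∝ 4a³ + 27b² = 4·15³ + 27·22² = 4·3375 + 27·484 ≡ 3 (mod 23). Nonzero ⇒ E is nonsingular.
For each x ∈ F_23, compute rhs = x³ + 15·x + 22 mod 23, then count y ∈ F_23 with y² ≡ rhs.
  x = 0: rhs = 22, matching y values: none (0 points).
  x = 1: rhs = 15, matching y values: none (0 points).
  x = 2: rhs = 14, matching y values: none (0 points).
  x = 3: rhs = 2, matching y values: 5, 18 (2 points).
  x = 4: rhs = 8, matching y values: 10, 13 (2 points).
  x = 5: rhs = 15, matching y values: none (0 points).
  x = 6: rhs = 6, matching y values: 11, 12 (2 points).
  x = 7: rhs = 10, matching y values: none (0 points).
  x = 8: rhs = 10, matching y values: none (0 points).
  x = 9: rhs = 12, matching y values: 9, 14 (2 points).
  x = 10: rhs = 22, matching y values: none (0 points).
  x = 11: rhs = 0, matching y values: 0 (1 points).
  x = 12: rhs = 21, matching y values: none (0 points).
  x = 13: rhs = 22, matching y values: none (0 points).
  x = 14: rhs = 9, matching y values: 3, 20 (2 points).
  x = 15: rhs = 11, matching y values: none (0 points).
  x = 16: rhs = 11, matching y values: none (0 points).
  x = 17: rhs = 15, matching y values: none (0 points).
  x = 18: rhs = 6, matching y values: 11, 12 (2 points).
  x = 19: rhs = 13, matching y values: 6, 17 (2 points).
  x = 20: rhs = 19, matching y values: none (0 points).
  x = 21: rhs = 7, matching y values: none (0 points).
  x = 22: rhs = 6, matching y values: 11, 12 (2 points).
Total affine count: 17.
Full point count |E(F_23)| = 17 + 1 = 18.
Hasse bound: |18 − (23+1)| = |-6| = 6 ≤ 2√23 ≈ 9.5917 ✓.


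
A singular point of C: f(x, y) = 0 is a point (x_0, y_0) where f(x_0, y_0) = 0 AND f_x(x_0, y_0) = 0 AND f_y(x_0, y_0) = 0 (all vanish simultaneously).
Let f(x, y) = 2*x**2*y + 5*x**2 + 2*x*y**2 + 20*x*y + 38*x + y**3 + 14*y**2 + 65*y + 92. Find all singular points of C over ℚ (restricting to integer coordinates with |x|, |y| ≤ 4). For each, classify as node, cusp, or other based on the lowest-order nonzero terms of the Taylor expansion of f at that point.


Singular points: {(-2, -3)}; classification: node.

Compute partial derivatives:
  f_x = 4*x*y + 10*x + 2*y**2 + 20*y + 38.
  f_y = 2*x**2 + 4*x*y + 20*x + 3*y**2 + 28*y + 65.
Scan x_0 ∈ {−4, ..., 4}. For each x_0, f_y(x_0, y) is a polynomial in y; find its integer roots y ∈ {−4, ..., 4}, then test f_x and f at those candidates.
  x = -4: f_y(-4, y) = 3*y**2 + 12*y + 17; no integer root y with |y| ≤ 4.
  x = -3: f_y(-3, y) = 3*y**2 + 16*y + 23; no integer root y with |y| ≤ 4.
  x = -2: f_y(-2, y) = 3*y**2 + 20*y + 33; vanishes at y ∈ {-3}. (-2, -3): f_x = 0, f = 0 — SINGULAR.
  x = -1: f_y(-1, y) = 3*y**2 + 24*y + 47; no integer root y with |y| ≤ 4.
  x = 0: f_y(0, y) = 3*y**2 + 28*y + 65; no integer root y with |y| ≤ 4.
  x = 1: f_y(1, y) = 3*y**2 + 32*y + 87; no integer root y with |y| ≤ 4.
  x = 2: f_y(2, y) = 3*y**2 + 36*y + 113; no integer root y with |y| ≤ 4.
  x = 3: f_y(3, y) = 3*y**2 + 40*y + 143; no integer root y with |y| ≤ 4.
  x = 4: f_y(4, y) = 3*y**2 + 44*y + 177; no integer root y with |y| ≤ 4.
Only singular point on the grid: (-2, -3).
Classify: substitute x = -2 + u, y = -3 + v and expand: f = 2*u**2*v - u**2 + 2*u*v**2 + v**3 + v**2.
No constant or linear terms (consistent with a singular point). Quadratic part: -u**2 + v**2. Cubic part: 2*u**2*v + 2*u*v**2 + v**3.
The quadratic part v**2 - u**2 = (v − u)(v + u) splits into two distinct linear factors, so there are two distinct tangent lines y − -3 = ±(x − -2) — this is a node (ordinary double point).
Classification: node.


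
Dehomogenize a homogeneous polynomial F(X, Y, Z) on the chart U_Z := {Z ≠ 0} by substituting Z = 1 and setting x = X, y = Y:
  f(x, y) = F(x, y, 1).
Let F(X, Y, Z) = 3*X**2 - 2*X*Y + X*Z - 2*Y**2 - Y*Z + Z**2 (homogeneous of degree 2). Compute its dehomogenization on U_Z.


f(x, y) = 3*x**2 - 2*x*y + x - 2*y**2 - y + 1

On U_Z we set Z = 1. Each monomial c·X^i·Y^j·Z^k in F becomes c·x^i·y^j·1^k = c·x^i·y^j.
Substituting Z = 1: F(X, Y, 1) = 3*x**2 - 2*x*y + x - 2*y**2 - y + 1.
Note: deg(f) ≤ deg(F) = 2; strict inequality happens when F is divisible by Z (lost terms).


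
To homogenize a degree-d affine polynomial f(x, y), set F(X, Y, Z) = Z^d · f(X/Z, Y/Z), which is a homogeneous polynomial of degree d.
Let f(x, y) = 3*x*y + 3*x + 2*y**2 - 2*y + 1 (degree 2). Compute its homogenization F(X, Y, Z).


F(X, Y, Z) = 3*X*Y + 3*X*Z + 2*Y**2 - 2*Y*Z + Z**2

deg(f) = 2.
Substitute x = X/Z, y = Y/Z into f, then multiply by Z^2.
  monomial 3·x^1·y^1 ↦ 3·X^1·Y^1·Z^0.
  monomial 3·x^1·y^0 ↦ 3·X^1·Y^0·Z^1.
  monomial 2·x^0·y^2 ↦ 2·X^0·Y^2·Z^0.
  monomial -2·x^0·y^1 ↦ -2·X^0·Y^1·Z^1.
  monomial 1·x^0·y^0 ↦ 1·X^0·Y^0·Z^2.
Collecting: F(X, Y, Z) = 3*X*Y + 3*X*Z + 2*Y**2 - 2*Y*Z + Z**2.


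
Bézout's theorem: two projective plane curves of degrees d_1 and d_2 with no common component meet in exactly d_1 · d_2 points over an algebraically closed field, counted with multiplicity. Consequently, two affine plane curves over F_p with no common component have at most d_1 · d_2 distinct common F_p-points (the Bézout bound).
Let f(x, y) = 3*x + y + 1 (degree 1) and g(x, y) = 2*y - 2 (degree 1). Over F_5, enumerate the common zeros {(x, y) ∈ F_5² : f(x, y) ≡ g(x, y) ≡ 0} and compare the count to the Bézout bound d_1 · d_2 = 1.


Common zeros: {(1, 1)}; count = 1; Bézout bound = 1.

deg(f) = 1, deg(g) = 1, so Bézout bound = 1.
Scan x ∈ F_5. For each x, list the y ∈ F_5 with f(x, y) ≡ 0 and those with g(x, y) ≡ 0 (mod 5); the common zeros in that column are the intersection.
  x = 0: f ≡ 0 at y ∈ {4}; g ≡ 0 at y ∈ {1}; common: ∅.
  x = 1: f ≡ 0 at y ∈ {1}; g ≡ 0 at y ∈ {1}; common: {1}.
  x = 2: f ≡ 0 at y ∈ {3}; g ≡ 0 at y ∈ {1}; common: ∅.
  x = 3: f ≡ 0 at y ∈ {0}; g ≡ 0 at y ∈ {1}; common: ∅.
  x = 4: f ≡ 0 at y ∈ {2}; g ≡ 0 at y ∈ {1}; common: ∅.
Collecting: common zeros = {(1, 1)}, so the count is 1.
Comparison with the Bézout bound: 1 ≤ 1 = deg(f)·deg(g), as expected for curves with no common component (the bound is attained).


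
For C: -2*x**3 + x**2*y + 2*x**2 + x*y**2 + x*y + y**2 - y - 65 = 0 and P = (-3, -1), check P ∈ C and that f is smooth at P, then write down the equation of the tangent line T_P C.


Tangent line at P: -60*x + 9*y - 171 = 0.

Step 1: f(-3, -1) = 0, so P lies on C.
Step 2: partial derivatives
  f_x(x, y) = -6*x**2 + 2*x*y + 4*x + y**2 + y, f_y(x, y) = x**2 + 2*x*y + x + 2*y - 1.
  f_x(P) = -60, f_y(P) = 9 (gradient nonzero, so P is smooth).
Step 3: tangent line at P: -60·(x − -3) + 9·(y − -1) = 0.
Expanding: -60*x + 9*y - 171 = 0.


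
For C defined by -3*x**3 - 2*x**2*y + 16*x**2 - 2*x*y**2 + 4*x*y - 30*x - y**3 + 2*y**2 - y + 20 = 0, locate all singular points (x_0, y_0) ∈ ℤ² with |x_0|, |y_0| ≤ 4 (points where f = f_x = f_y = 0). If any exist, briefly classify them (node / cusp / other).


Singular points: {(2, -1)}; classification: cusp.

Compute partial derivatives:
  f_x = -9*x**2 - 4*x*y + 32*x - 2*y**2 + 4*y - 30.
  f_y = -2*x**2 - 4*x*y + 4*x - 3*y**2 + 4*y - 1.
Scan x_0 ∈ {−4, ..., 4}. For each x_0, f_y(x_0, y) is a polynomial in y; find its integer roots y ∈ {−4, ..., 4}, then test f_x and f at those candidates.
  x = -4: f_y(-4, y) = -3*y**2 + 20*y - 49; no integer root y with |y| ≤ 4.
  x = -3: f_y(-3, y) = -3*y**2 + 16*y - 31; no integer root y with |y| ≤ 4.
  x = -2: f_y(-2, y) = -3*y**2 + 12*y - 17; no integer root y with |y| ≤ 4.
  x = -1: f_y(-1, y) = -3*y**2 + 8*y - 7; no integer root y with |y| ≤ 4.
  x = 0: f_y(0, y) = -3*y**2 + 4*y - 1; vanishes at y ∈ {1}. (0, 1): f_x = -28 ≠ 0.
  x = 1: f_y(1, y) = 1 - 3*y**2; no integer root y with |y| ≤ 4.
  x = 2: f_y(2, y) = -3*y**2 - 4*y - 1; vanishes at y ∈ {-1}. (2, -1): f_x = 0, f = 0 — SINGULAR.
  x = 3: f_y(3, y) = -3*y**2 - 8*y - 7; no integer root y with |y| ≤ 4.
  x = 4: f_y(4, y) = -3*y**2 - 12*y - 17; no integer root y with |y| ≤ 4.
Only singular point on the grid: (2, -1).
Classify: substitute x = 2 + u, y = -1 + v and expand: f = -3*u**3 - 2*u**2*v - 2*u*v**2 - v**3 + v**2.
No constant or linear terms (consistent with a singular point). Quadratic part: v**2. Cubic part: -3*u**3 - 2*u**2*v - 2*u*v**2 - v**3.
The quadratic part v**2 is a perfect square, so there is a single (double) tangent line v = 0, i.e. y = -1. Restricting the cubic part to that line (v = 0) leaves -3*u**3 ≠ 0, so f is not divisible by v and the branch is v² ≈ 3*u**3 to lowest order — this is a cusp.
Classification: cusp.


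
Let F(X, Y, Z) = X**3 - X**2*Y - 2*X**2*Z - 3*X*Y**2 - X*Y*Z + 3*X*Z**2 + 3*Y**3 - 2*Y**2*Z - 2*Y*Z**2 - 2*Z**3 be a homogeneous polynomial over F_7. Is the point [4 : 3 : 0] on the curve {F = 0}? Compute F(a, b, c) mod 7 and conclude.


F(4,3,0) ≡ 3 (mod 7); P is NOT on the curve.

Evaluate F(4, 3, 0) term-by-term (mod 7).
  X**3 ↦ 1·64·1·1 = 64
  -X**2*Y ↦ -1·16·3·1 = -48
  -2*X**2*Z ↦ -2·16·1·0 = 0
  -3*X*Y**2 ↦ -3·4·9·1 = -108
  -X*Y*Z ↦ -1·4·3·0 = 0
  3*X*Z**2 ↦ 3·4·1·0 = 0
  3*Y**3 ↦ 3·1·27·1 = 81
  -2*Y**2*Z ↦ -2·1·9·0 = 0
  -2*Y*Z**2 ↦ -2·1·3·0 = 0
  -2*Z**3 ↦ -2·1·1·0 = 0
Sum: F(4, 3, 0) = (64) + (-48) + (0) + (-108) + (0) + (0) + (81) + (0) + (0) + (0) = -11.
Reducing mod 7: -11 ≡ 3 (mod 7).
Since F(a, b, c) ≡ 3 ≠ 0 (mod 7), P does NOT lie on the curve.


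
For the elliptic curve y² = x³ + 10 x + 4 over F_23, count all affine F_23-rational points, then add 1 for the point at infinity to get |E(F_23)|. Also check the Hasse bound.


Affine points = {(0, 2), (0, 21), (2, 3), (2, 20), (4, 4), (4, 19), (5, 8), (5, 15), (6, 2), (6, 21), (7, 7), (7, 16), (9, 8), (9, 15), (10, 0), (12, 9), (12, 14), (13, 10), (13, 13), (14, 6), (14, 17), (17, 2), (17, 21), (18, 6), (18, 17), (20, 4), (20, 19), (22, 4), (22, 19)}; affine count = 29; |E(F_23)| = 30.

Discriminant check: Δ ∝ 4a³ + 27b² = 4·10³ + 27·4² = 4·1000 + 27·16 ≡ 16 (mod 23). Nonzero ⇒ E is nonsingular.
For each x ∈ F_23, compute rhs = x³ + 10·x + 4 mod 23, then count y ∈ F_23 with y² ≡ rhs.
  x = 0: rhs = 4, matching y values: 2, 21 (2 points).
  x = 1: rhs = 15, matching y values: none (0 points).
  x = 2: rhs = 9, matching y values: 3, 20 (2 points).
  x = 3: rhs = 15, matching y values: none (0 points).
  x = 4: rhs = 16, matching y values: 4, 19 (2 points).
  x = 5: rhs = 18, matching y values: 8, 15 (2 points).
  x = 6: rhs = 4, matching y values: 2, 21 (2 points).
  x = 7: rhs = 3, matching y values: 7, 16 (2 points).
  x = 8: rhs = 21, matching y values: none (0 points).
  x = 9: rhs = 18, matching y values: 8, 15 (2 points).
  x = 10: rhs = 0, matching y values: 0 (1 points).
  x = 11: rhs = 19, matching y values: none (0 points).
  x = 12: rhs = 12, matching y values: 9, 14 (2 points).
  x = 13: rhs = 8, matching y values: 10, 13 (2 points).
  x = 14: rhs = 13, matching y values: 6, 17 (2 points).
  x = 15: rhs = 10, matching y values: none (0 points).
  x = 16: rhs = 5, matching y values: none (0 points).
  x = 17: rhs = 4, matching y values: 2, 21 (2 points).
  x = 18: rhs = 13, matching y values: 6, 17 (2 points).
  x = 19: rhs = 15, matching y values: none (0 points).
  x = 20: rhs = 16, matching y values: 4, 19 (2 points).
  x = 21: rhs = 22, matching y values: none (0 points).
  x = 22: rhs = 16, matching y values: 4, 19 (2 points).
Total affine count: 29.
Full point count |E(F_23)| = 29 + 1 = 30.
Hasse bound: |30 − (23+1)| = |6| = 6 ≤ 2√23 ≈ 9.5917 ✓.


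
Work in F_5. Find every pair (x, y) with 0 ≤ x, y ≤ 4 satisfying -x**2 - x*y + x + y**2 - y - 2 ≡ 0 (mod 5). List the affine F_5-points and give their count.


Affine F_5-points: {(0, 2), (0, 4), (2, 4), (4, 2), (4, 3)}; count = 5.

For each of the 25 pairs (x, y) ∈ F_5², evaluate f(x, y) mod 5. Record the zeros.
  x = 0: [0↦3, 1↦3, 2↦0, 3↦4, 4↦0]  zeros at y ∈ {2, 4}
  x = 1: [0↦3, 1↦2, 2↦3, 3↦1, 4↦1]  zeros at y ∈ ∅
  x = 2: [0↦1, 1↦4, 2↦4, 3↦1, 4↦0]  zeros at y ∈ {4}
  x = 3: [0↦2, 1↦4, 2↦3, 3↦4, 4↦2]  zeros at y ∈ ∅
  x = 4: [0↦1, 1↦2, 2↦0, 3↦0, 4↦2]  zeros at y ∈ {2, 3}
Collecting zeros: affine points = {(0, 2), (0, 4), (2, 4), (4, 2), (4, 3)}.
Total count |C(F_5)_aff| = 5.


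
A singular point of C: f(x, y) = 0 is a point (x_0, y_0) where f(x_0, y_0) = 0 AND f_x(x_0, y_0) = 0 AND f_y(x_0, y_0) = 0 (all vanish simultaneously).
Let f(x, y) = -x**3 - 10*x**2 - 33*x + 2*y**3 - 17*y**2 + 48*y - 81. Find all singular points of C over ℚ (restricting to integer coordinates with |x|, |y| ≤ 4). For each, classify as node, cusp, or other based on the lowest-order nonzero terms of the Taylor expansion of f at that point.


Singular points: {(-3, 3)}; classification: node.

Compute partial derivatives:
  f_x = -3*x**2 - 20*x - 33.
  f_y = 6*y**2 - 34*y + 48.
Scan x_0 ∈ {−4, ..., 4}. For each x_0, f_y(x_0, y) is a polynomial in y; find its integer roots y ∈ {−4, ..., 4}, then test f_x and f at those candidates.
  x = -4: f_y(-4, y) = 6*y**2 - 34*y + 48; vanishes at y ∈ {3}. (-4, 3): f_x = -1 ≠ 0.
  x = -3: f_y(-3, y) = 6*y**2 - 34*y + 48; vanishes at y ∈ {3}. (-3, 3): f_x = 0, f = 0 — SINGULAR.
  x = -2: f_y(-2, y) = 6*y**2 - 34*y + 48; vanishes at y ∈ {3}. (-2, 3): f_x = -5 ≠ 0.
  x = -1: f_y(-1, y) = 6*y**2 - 34*y + 48; vanishes at y ∈ {3}. (-1, 3): f_x = -16 ≠ 0.
  x = 0: f_y(0, y) = 6*y**2 - 34*y + 48; vanishes at y ∈ {3}. (0, 3): f_x = -33 ≠ 0.
  x = 1: f_y(1, y) = 6*y**2 - 34*y + 48; vanishes at y ∈ {3}. (1, 3): f_x = -56 ≠ 0.
  x = 2: f_y(2, y) = 6*y**2 - 34*y + 48; vanishes at y ∈ {3}. (2, 3): f_x = -85 ≠ 0.
  x = 3: f_y(3, y) = 6*y**2 - 34*y + 48; vanishes at y ∈ {3}. (3, 3): f_x = -120 ≠ 0.
  x = 4: f_y(4, y) = 6*y**2 - 34*y + 48; vanishes at y ∈ {3}. (4, 3): f_x = -161 ≠ 0.
Only singular point on the grid: (-3, 3).
Classify: substitute x = -3 + u, y = 3 + v and expand: f = -u**3 - u**2 + 2*v**3 + v**2.
No constant or linear terms (consistent with a singular point). Quadratic part: -u**2 + v**2. Cubic part: -u**3 + 2*v**3.
The quadratic part v**2 - u**2 = (v − u)(v + u) splits into two distinct linear factors, so there are two distinct tangent lines y − 3 = ±(x − -3) — this is a node (ordinary double point).
Classification: node.


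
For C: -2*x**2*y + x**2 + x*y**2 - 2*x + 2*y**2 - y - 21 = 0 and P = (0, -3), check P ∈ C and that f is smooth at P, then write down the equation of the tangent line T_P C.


Tangent line at P: 7*x - 13*y - 39 = 0.

Step 1: f(0, -3) = 0, so P lies on C.
Step 2: partial derivatives
  f_x(x, y) = -4*x*y + 2*x + y**2 - 2, f_y(x, y) = -2*x**2 + 2*x*y + 4*y - 1.
  f_x(P) = 7, f_y(P) = -13 (gradient nonzero, so P is smooth).
Step 3: tangent line at P: 7·(x − 0) + -13·(y − -3) = 0.
Expanding: 7*x - 13*y - 39 = 0.


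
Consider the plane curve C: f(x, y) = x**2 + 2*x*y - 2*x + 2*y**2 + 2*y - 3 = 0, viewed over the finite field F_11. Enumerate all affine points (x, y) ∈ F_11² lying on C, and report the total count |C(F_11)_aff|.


Affine F_11-points: {(1, 4), (1, 5), (2, 3), (2, 5), (3, 0), (3, 7), (4, 2), (4, 4), (5, 2), (5, 3), (7, 7), (10, 0)}; count = 12.

For each of the 121 pairs (x, y) ∈ F_11², evaluate f(x, y) mod 11. Record the zeros.
  x = 0: [0↦8, 1↦1, 2↦9, 3↦10, 4↦4, 5↦2, 6↦4, 7↦10, 8↦9, 9↦1, 10↦8]  zeros at y ∈ ∅
  x = 1: [0↦7, 1↦2, 2↦1, 3↦4, 4↦0, 5↦0, 6↦4, 7↦1, 8↦2, 9↦7, 10↦5]  zeros at y ∈ {4, 5}
  x = 2: [0↦8, 1↦5, 2↦6, 3↦0, 4↦9, 5↦0, 6↦6, 7↦5, 8↦8, 9↦4, 10↦4]  zeros at y ∈ {3, 5}
  x = 3: [0↦0, 1↦10, 2↦2, 3↦9, 4↦9, 5↦2, 6↦10, 7↦0, 8↦5, 9↦3, 10↦5]  zeros at y ∈ {0, 7}
  x = 4: [0↦5, 1↦6, 2↦0, 3↦9, 4↦0, 5↦6, 6↦5, 7↦8, 8↦4, 9↦4, 10↦8]  zeros at y ∈ {2, 4}
  x = 5: [0↦1, 1↦4, 2↦0, 3↦0, 4↦4, 5↦1, 6↦2, 7↦7, 8↦5, 9↦7, 10↦2]  zeros at y ∈ {2, 3}
  x = 6: [0↦10, 1↦4, 2↦2, 3↦4, 4↦10, 5↦9, 6↦1, 7↦8, 8↦8, 9↦1, 10↦9]  zeros at y ∈ ∅
  x = 7: [0↦10, 1↦6, 2↦6, 3↦10, 4↦7, 5↦8, 6↦2, 7↦0, 8↦2, 9↦8, 10↦7]  zeros at y ∈ {7}
  x = 8: [0↦1, 1↦10, 2↦1, 3↦7, 4↦6, 5↦9, 6↦5, 7↦5, 8↦9, 9↦6, 10↦7]  zeros at y ∈ ∅
  x = 9: [0↦5, 1↦5, 2↦9, 3↦6, 4↦7, 5↦1, 6↦10, 7↦1, 8↦7, 9↦6, 10↦9]  zeros at y ∈ ∅
  x = 10: [0↦0, 1↦2, 2↦8, 3↦7, 4↦10, 5↦6, 6↦6, 7↦10, 8↦7, 9↦8, 10↦2]  zeros at y ∈ {0}
Collecting zeros: affine points = {(1, 4), (1, 5), (2, 3), (2, 5), (3, 0), (3, 7), (4, 2), (4, 4), (5, 2), (5, 3), (7, 7), (10, 0)}.
Total count |C(F_11)_aff| = 12.


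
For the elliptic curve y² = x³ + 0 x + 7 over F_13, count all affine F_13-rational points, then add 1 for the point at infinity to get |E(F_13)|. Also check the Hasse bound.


Affine points = {(7, 5), (7, 8), (8, 5), (8, 8), (11, 5), (11, 8)}; affine count = 6; |E(F_13)| = 7.

Discriminant check: Δ ∝ 4a³ + 27b² = 4·0³ + 27·7² = 4·0 + 27·49 ≡ 10 (mod 13). Nonzero ⇒ E is nonsingular.
For each x ∈ F_13, compute rhs = x³ + 0·x + 7 mod 13, then count y ∈ F_13 with y² ≡ rhs.
  x = 0: rhs = 7, matching y values: none (0 points).
  x = 1: rhs = 8, matching y values: none (0 points).
  x = 2: rhs = 2, matching y values: none (0 points).
  x = 3: rhs = 8, matching y values: none (0 points).
  x = 4: rhs = 6, matching y values: none (0 points).
  x = 5: rhs = 2, matching y values: none (0 points).
  x = 6: rhs = 2, matching y values: none (0 points).
  x = 7: rhs = 12, matching y values: 5, 8 (2 points).
  x = 8: rhs = 12, matching y values: 5, 8 (2 points).
  x = 9: rhs = 8, matching y values: none (0 points).
  x = 10: rhs = 6, matching y values: none (0 points).
  x = 11: rhs = 12, matching y values: 5, 8 (2 points).
  x = 12: rhs = 6, matching y values: none (0 points).
Total affine count: 6.
Full point count |E(F_13)| = 6 + 1 = 7.
Hasse bound: |7 − (13+1)| = |-7| = 7 ≤ 2√13 ≈ 7.2111 ✓.


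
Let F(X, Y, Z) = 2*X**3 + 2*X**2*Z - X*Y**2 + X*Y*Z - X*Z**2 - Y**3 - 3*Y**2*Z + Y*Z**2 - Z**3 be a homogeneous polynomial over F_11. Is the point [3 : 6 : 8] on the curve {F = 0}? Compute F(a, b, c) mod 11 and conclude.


F(3,6,8) ≡ 0 (mod 11); P is on the curve.

Evaluate F(3, 6, 8) term-by-term (mod 11).
  2*X**3 ↦ 2·27·1·1 = 54
  2*X**2*Z ↦ 2·9·1·8 = 144
  -X*Y**2 ↦ -1·3·36·1 = -108
  X*Y*Z ↦ 1·3·6·8 = 144
  -X*Z**2 ↦ -1·3·1·64 = -192
  -Y**3 ↦ -1·1·216·1 = -216
  -3*Y**2*Z ↦ -3·1·36·8 = -864
  Y*Z**2 ↦ 1·1·6·64 = 384
  -Z**3 ↦ -1·1·1·512 = -512
Sum: F(3, 6, 8) = (54) + (144) + (-108) + (144) + (-192) + (-216) + (-864) + (384) + (-512) = -1166.
Reducing mod 11: -1166 ≡ 0 (mod 11).
Since F(a, b, c) ≡ 0 (mod 11), P lies on the curve.


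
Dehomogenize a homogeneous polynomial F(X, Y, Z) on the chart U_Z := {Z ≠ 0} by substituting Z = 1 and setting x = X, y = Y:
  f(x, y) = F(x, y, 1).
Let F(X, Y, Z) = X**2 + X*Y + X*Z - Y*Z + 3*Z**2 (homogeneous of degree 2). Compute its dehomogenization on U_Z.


f(x, y) = x**2 + x*y + x - y + 3

On U_Z we set Z = 1. Each monomial c·X^i·Y^j·Z^k in F becomes c·x^i·y^j·1^k = c·x^i·y^j.
Substituting Z = 1: F(X, Y, 1) = x**2 + x*y + x - y + 3.
Note: deg(f) ≤ deg(F) = 2; strict inequality happens when F is divisible by Z (lost terms).


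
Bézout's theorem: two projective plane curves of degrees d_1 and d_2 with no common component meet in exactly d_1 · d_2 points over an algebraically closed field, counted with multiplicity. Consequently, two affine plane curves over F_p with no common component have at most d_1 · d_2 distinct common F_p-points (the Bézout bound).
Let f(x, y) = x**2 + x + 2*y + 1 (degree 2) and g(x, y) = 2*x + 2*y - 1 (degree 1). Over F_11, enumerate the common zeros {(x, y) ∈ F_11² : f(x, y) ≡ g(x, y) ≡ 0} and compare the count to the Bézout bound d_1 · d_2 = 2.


Common zeros: {(5, 1), (7, 10)}; count = 2; Bézout bound = 2.

deg(f) = 2, deg(g) = 1, so Bézout bound = 2.
Scan x ∈ F_11. For each x, list the y ∈ F_11 with f(x, y) ≡ 0 and those with g(x, y) ≡ 0 (mod 11); the common zeros in that column are the intersection.
  x = 0: f ≡ 0 at y ∈ {5}; g ≡ 0 at y ∈ {6}; common: ∅.
  x = 1: f ≡ 0 at y ∈ {4}; g ≡ 0 at y ∈ {5}; common: ∅.
  x = 2: f ≡ 0 at y ∈ {2}; g ≡ 0 at y ∈ {4}; common: ∅.
  x = 3: f ≡ 0 at y ∈ {10}; g ≡ 0 at y ∈ {3}; common: ∅.
  x = 4: f ≡ 0 at y ∈ {6}; g ≡ 0 at y ∈ {2}; common: ∅.
  x = 5: f ≡ 0 at y ∈ {1}; g ≡ 0 at y ∈ {1}; common: {1}.
  x = 6: f ≡ 0 at y ∈ {6}; g ≡ 0 at y ∈ {0}; common: ∅.
  x = 7: f ≡ 0 at y ∈ {10}; g ≡ 0 at y ∈ {10}; common: {10}.
  x = 8: f ≡ 0 at y ∈ {2}; g ≡ 0 at y ∈ {9}; common: ∅.
  x = 9: f ≡ 0 at y ∈ {4}; g ≡ 0 at y ∈ {8}; common: ∅.
  x = 10: f ≡ 0 at y ∈ {5}; g ≡ 0 at y ∈ {7}; common: ∅.
Collecting: common zeros = {(5, 1), (7, 10)}, so the count is 2.
Comparison with the Bézout bound: 2 ≤ 2 = deg(f)·deg(g), as expected for curves with no common component (the bound is attained).


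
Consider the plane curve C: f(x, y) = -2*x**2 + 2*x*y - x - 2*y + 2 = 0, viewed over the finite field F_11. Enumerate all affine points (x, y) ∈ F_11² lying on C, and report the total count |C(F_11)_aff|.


Affine F_11-points: {(0, 1), (2, 4), (3, 2), (4, 2), (5, 8), (6, 1), (7, 4), (8, 8), (9, 3), (10, 3)}; count = 10.

For each of the 121 pairs (x, y) ∈ F_11², evaluate f(x, y) mod 11. Record the zeros.
  x = 0: [0↦2, 1↦0, 2↦9, 3↦7, 4↦5, 5↦3, 6↦1, 7↦10, 8↦8, 9↦6, 10↦4]  zeros at y ∈ {1}
  x = 1: [0↦10, 1↦10, 2↦10, 3↦10, 4↦10, 5↦10, 6↦10, 7↦10, 8↦10, 9↦10, 10↦10]  zeros at y ∈ ∅
  x = 2: [0↦3, 1↦5, 2↦7, 3↦9, 4↦0, 5↦2, 6↦4, 7↦6, 8↦8, 9↦10, 10↦1]  zeros at y ∈ {4}
  x = 3: [0↦3, 1↦7, 2↦0, 3↦4, 4↦8, 5↦1, 6↦5, 7↦9, 8↦2, 9↦6, 10↦10]  zeros at y ∈ {2}
  x = 4: [0↦10, 1↦5, 2↦0, 3↦6, 4↦1, 5↦7, 6↦2, 7↦8, 8↦3, 9↦9, 10↦4]  zeros at y ∈ {2}
  x = 5: [0↦2, 1↦10, 2↦7, 3↦4, 4↦1, 5↦9, 6↦6, 7↦3, 8↦0, 9↦8, 10↦5]  zeros at y ∈ {8}
  x = 6: [0↦1, 1↦0, 2↦10, 3↦9, 4↦8, 5↦7, 6↦6, 7↦5, 8↦4, 9↦3, 10↦2]  zeros at y ∈ {1}
  x = 7: [0↦7, 1↦8, 2↦9, 3↦10, 4↦0, 5↦1, 6↦2, 7↦3, 8↦4, 9↦5, 10↦6]  zeros at y ∈ {4}
  x = 8: [0↦9, 1↦1, 2↦4, 3↦7, 4↦10, 5↦2, 6↦5, 7↦8, 8↦0, 9↦3, 10↦6]  zeros at y ∈ {8}
  x = 9: [0↦7, 1↦1, 2↦6, 3↦0, 4↦5, 5↦10, 6↦4, 7↦9, 8↦3, 9↦8, 10↦2]  zeros at y ∈ {3}
  x = 10: [0↦1, 1↦8, 2↦4, 3↦0, 4↦7, 5↦3, 6↦10, 7↦6, 8↦2, 9↦9, 10↦5]  zeros at y ∈ {3}
Collecting zeros: affine points = {(0, 1), (2, 4), (3, 2), (4, 2), (5, 8), (6, 1), (7, 4), (8, 8), (9, 3), (10, 3)}.
Total count |C(F_11)_aff| = 10.


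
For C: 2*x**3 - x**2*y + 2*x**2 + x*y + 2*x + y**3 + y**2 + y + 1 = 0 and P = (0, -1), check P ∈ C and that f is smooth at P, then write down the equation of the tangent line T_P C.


Tangent line at P: x + 2*y + 2 = 0.

Step 1: f(0, -1) = 0, so P lies on C.
Step 2: partial derivatives
  f_x(x, y) = 6*x**2 - 2*x*y + 4*x + y + 2, f_y(x, y) = -x**2 + x + 3*y**2 + 2*y + 1.
  f_x(P) = 1, f_y(P) = 2 (gradient nonzero, so P is smooth).
Step 3: tangent line at P: 1·(x − 0) + 2·(y − -1) = 0.
Expanding: x + 2*y + 2 = 0.


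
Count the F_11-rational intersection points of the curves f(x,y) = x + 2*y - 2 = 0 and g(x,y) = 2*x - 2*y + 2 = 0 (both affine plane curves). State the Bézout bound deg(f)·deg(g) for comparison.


Common zeros: {(0, 1)}; count = 1; Bézout bound = 1.

deg(f) = 1, deg(g) = 1, so Bézout bound = 1.
Scan x ∈ F_11. For each x, list the y ∈ F_11 with f(x, y) ≡ 0 and those with g(x, y) ≡ 0 (mod 11); the common zeros in that column are the intersection.
  x = 0: f ≡ 0 at y ∈ {1}; g ≡ 0 at y ∈ {1}; common: {1}.
  x = 1: f ≡ 0 at y ∈ {6}; g ≡ 0 at y ∈ {2}; common: ∅.
  x = 2: f ≡ 0 at y ∈ {0}; g ≡ 0 at y ∈ {3}; common: ∅.
  x = 3: f ≡ 0 at y ∈ {5}; g ≡ 0 at y ∈ {4}; common: ∅.
  x = 4: f ≡ 0 at y ∈ {10}; g ≡ 0 at y ∈ {5}; common: ∅.
  x = 5: f ≡ 0 at y ∈ {4}; g ≡ 0 at y ∈ {6}; common: ∅.
  x = 6: f ≡ 0 at y ∈ {9}; g ≡ 0 at y ∈ {7}; common: ∅.
  x = 7: f ≡ 0 at y ∈ {3}; g ≡ 0 at y ∈ {8}; common: ∅.
  x = 8: f ≡ 0 at y ∈ {8}; g ≡ 0 at y ∈ {9}; common: ∅.
  x = 9: f ≡ 0 at y ∈ {2}; g ≡ 0 at y ∈ {10}; common: ∅.
  x = 10: f ≡ 0 at y ∈ {7}; g ≡ 0 at y ∈ {0}; common: ∅.
Collecting: common zeros = {(0, 1)}, so the count is 1.
Comparison with the Bézout bound: 1 ≤ 1 = deg(f)·deg(g), as expected for curves with no common component (the bound is attained).


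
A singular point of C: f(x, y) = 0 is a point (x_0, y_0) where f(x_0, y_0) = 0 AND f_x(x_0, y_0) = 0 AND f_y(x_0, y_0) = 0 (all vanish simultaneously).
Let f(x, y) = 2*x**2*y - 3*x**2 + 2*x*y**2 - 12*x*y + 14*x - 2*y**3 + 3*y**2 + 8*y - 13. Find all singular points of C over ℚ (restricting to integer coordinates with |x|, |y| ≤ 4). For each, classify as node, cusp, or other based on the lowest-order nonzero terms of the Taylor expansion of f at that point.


Singular points: {(2, 1)}; classification: node.

Compute partial derivatives:
  f_x = 4*x*y - 6*x + 2*y**2 - 12*y + 14.
  f_y = 2*x**2 + 4*x*y - 12*x - 6*y**2 + 6*y + 8.
Scan x_0 ∈ {−4, ..., 4}. For each x_0, f_y(x_0, y) is a polynomial in y; find its integer roots y ∈ {−4, ..., 4}, then test f_x and f at those candidates.
  x = -4: f_y(-4, y) = -6*y**2 - 10*y + 88; no integer root y with |y| ≤ 4.
  x = -3: f_y(-3, y) = -6*y**2 - 6*y + 62; no integer root y with |y| ≤ 4.
  x = -2: f_y(-2, y) = -6*y**2 - 2*y + 40; no integer root y with |y| ≤ 4.
  x = -1: f_y(-1, y) = -6*y**2 + 2*y + 22; no integer root y with |y| ≤ 4.
  x = 0: f_y(0, y) = -6*y**2 + 6*y + 8; no integer root y with |y| ≤ 4.
  x = 1: f_y(1, y) = -6*y**2 + 10*y - 2; no integer root y with |y| ≤ 4.
  x = 2: f_y(2, y) = -6*y**2 + 14*y - 8; vanishes at y ∈ {1}. (2, 1): f_x = 0, f = 0 — SINGULAR.
  x = 3: f_y(3, y) = -6*y**2 + 18*y - 10; no integer root y with |y| ≤ 4.
  x = 4: f_y(4, y) = -6*y**2 + 22*y - 8; no integer root y with |y| ≤ 4.
Only singular point on the grid: (2, 1).
Classify: substitute x = 2 + u, y = 1 + v and expand: f = 2*u**2*v - u**2 + 2*u*v**2 - 2*v**3 + v**2.
No constant or linear terms (consistent with a singular point). Quadratic part: -u**2 + v**2. Cubic part: 2*u**2*v + 2*u*v**2 - 2*v**3.
The quadratic part v**2 - u**2 = (v − u)(v + u) splits into two distinct linear factors, so there are two distinct tangent lines y − 1 = ±(x − 2) — this is a node (ordinary double point).
Classification: node.


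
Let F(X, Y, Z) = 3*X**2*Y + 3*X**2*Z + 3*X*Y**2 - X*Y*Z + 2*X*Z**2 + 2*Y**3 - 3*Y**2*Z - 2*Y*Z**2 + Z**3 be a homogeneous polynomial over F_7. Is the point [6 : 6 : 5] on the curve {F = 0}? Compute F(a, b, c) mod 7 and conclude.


F(6,6,5) ≡ 0 (mod 7); P is on the curve.

Evaluate F(6, 6, 5) term-by-term (mod 7).
  3*X**2*Y ↦ 3·36·6·1 = 648
  3*X**2*Z ↦ 3·36·1·5 = 540
  3*X*Y**2 ↦ 3·6·36·1 = 648
  -X*Y*Z ↦ -1·6·6·5 = -180
  2*X*Z**2 ↦ 2·6·1·25 = 300
  2*Y**3 ↦ 2·1·216·1 = 432
  -3*Y**2*Z ↦ -3·1·36·5 = -540
  -2*Y*Z**2 ↦ -2·1·6·25 = -300
  Z**3 ↦ 1·1·1·125 = 125
Sum: F(6, 6, 5) = (648) + (540) + (648) + (-180) + (300) + (432) + (-540) + (-300) + (125) = 1673.
Reducing mod 7: 1673 ≡ 0 (mod 7).
Since F(a, b, c) ≡ 0 (mod 7), P lies on the curve.


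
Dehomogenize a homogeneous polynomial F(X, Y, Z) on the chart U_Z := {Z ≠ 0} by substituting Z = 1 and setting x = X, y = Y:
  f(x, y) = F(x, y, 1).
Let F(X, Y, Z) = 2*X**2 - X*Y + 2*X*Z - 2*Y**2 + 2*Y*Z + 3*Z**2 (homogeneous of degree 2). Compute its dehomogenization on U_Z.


f(x, y) = 2*x**2 - x*y + 2*x - 2*y**2 + 2*y + 3

On U_Z we set Z = 1. Each monomial c·X^i·Y^j·Z^k in F becomes c·x^i·y^j·1^k = c·x^i·y^j.
Substituting Z = 1: F(X, Y, 1) = 2*x**2 - x*y + 2*x - 2*y**2 + 2*y + 3.
Note: deg(f) ≤ deg(F) = 2; strict inequality happens when F is divisible by Z (lost terms).


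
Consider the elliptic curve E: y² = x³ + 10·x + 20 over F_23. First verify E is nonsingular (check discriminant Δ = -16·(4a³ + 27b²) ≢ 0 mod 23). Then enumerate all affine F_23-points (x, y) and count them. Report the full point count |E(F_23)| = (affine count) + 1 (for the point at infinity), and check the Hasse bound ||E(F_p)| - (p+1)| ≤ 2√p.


Affine points = {(1, 10), (1, 13), (2, 5), (2, 18), (3, 10), (3, 13), (4, 3), (4, 20), (10, 4), (10, 19), (11, 9), (11, 14), (13, 1), (13, 22), (14, 11), (14, 12), (15, 7), (15, 16), (18, 11), (18, 12), (19, 10), (19, 13), (20, 3), (20, 20), (22, 3), (22, 20)}; affine count = 26; |E(F_23)| = 27.

Discriminant check: Δ ∝ 4a³ + 27b² = 4·10³ + 27·20² = 4·1000 + 27·400 ≡ 11 (mod 23). Nonzero ⇒ E is nonsingular.
For each x ∈ F_23, compute rhs = x³ + 10·x + 20 mod 23, then count y ∈ F_23 with y² ≡ rhs.
  x = 0: rhs = 20, matching y values: none (0 points).
  x = 1: rhs = 8, matching y values: 10, 13 (2 points).
  x = 2: rhs = 2, matching y values: 5, 18 (2 points).
  x = 3: rhs = 8, matching y values: 10, 13 (2 points).
  x = 4: rhs = 9, matching y values: 3, 20 (2 points).
  x = 5: rhs = 11, matching y values: none (0 points).
  x = 6: rhs = 20, matching y values: none (0 points).
  x = 7: rhs = 19, matching y values: none (0 points).
  x = 8: rhs = 14, matching y values: none (0 points).
  x = 9: rhs = 11, matching y values: none (0 points).
  x = 10: rhs = 16, matching y values: 4, 19 (2 points).
  x = 11: rhs = 12, matching y values: 9, 14 (2 points).
  x = 12: rhs = 5, matching y values: none (0 points).
  x = 13: rhs = 1, matching y values: 1, 22 (2 points).
  x = 14: rhs = 6, matching y values: 11, 12 (2 points).
  x = 15: rhs = 3, matching y values: 7, 16 (2 points).
  x = 16: rhs = 21, matching y values: none (0 points).
  x = 17: rhs = 20, matching y values: none (0 points).
  x = 18: rhs = 6, matching y values: 11, 12 (2 points).
  x = 19: rhs = 8, matching y values: 10, 13 (2 points).
  x = 20: rhs = 9, matching y values: 3, 20 (2 points).
  x = 21: rhs = 15, matching y values: none (0 points).
  x = 22: rhs = 9, matching y values: 3, 20 (2 points).
Total affine count: 26.
Full point count |E(F_23)| = 26 + 1 = 27.
Hasse bound: |27 − (23+1)| = |3| = 3 ≤ 2√23 ≈ 9.5917 ✓.


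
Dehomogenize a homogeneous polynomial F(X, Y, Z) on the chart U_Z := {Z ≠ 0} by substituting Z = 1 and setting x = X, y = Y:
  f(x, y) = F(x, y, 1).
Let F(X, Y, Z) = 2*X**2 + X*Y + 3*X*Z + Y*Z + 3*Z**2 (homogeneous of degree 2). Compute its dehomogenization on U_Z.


f(x, y) = 2*x**2 + x*y + 3*x + y + 3

On U_Z we set Z = 1. Each monomial c·X^i·Y^j·Z^k in F becomes c·x^i·y^j·1^k = c·x^i·y^j.
Substituting Z = 1: F(X, Y, 1) = 2*x**2 + x*y + 3*x + y + 3.
Note: deg(f) ≤ deg(F) = 2; strict inequality happens when F is divisible by Z (lost terms).


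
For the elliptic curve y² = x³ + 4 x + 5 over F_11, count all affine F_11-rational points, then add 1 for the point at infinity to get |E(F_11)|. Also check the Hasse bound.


Affine points = {(0, 4), (0, 7), (3, 0), (6, 5), (6, 6), (9, 0), (10, 0)}; affine count = 7; |E(F_11)| = 8.

Discriminant check: Δ ∝ 4a³ + 27b² = 4·4³ + 27·5² = 4·64 + 27·25 ≡ 7 (mod 11). Nonzero ⇒ E is nonsingular.
For each x ∈ F_11, compute rhs = x³ + 4·x + 5 mod 11, then count y ∈ F_11 with y² ≡ rhs.
  x = 0: rhs = 5, matching y values: 4, 7 (2 points).
  x = 1: rhs = 10, matching y values: none (0 points).
  x = 2: rhs = 10, matching y values: none (0 points).
  x = 3: rhs = 0, matching y values: 0 (1 points).
  x = 4: rhs = 8, matching y values: none (0 points).
  x = 5: rhs = 7, matching y values: none (0 points).
  x = 6: rhs = 3, matching y values: 5, 6 (2 points).
  x = 7: rhs = 2, matching y values: none (0 points).
  x = 8: rhs = 10, matching y values: none (0 points).
  x = 9: rhs = 0, matching y values: 0 (1 points).
  x = 10: rhs = 0, matching y values: 0 (1 points).
Total affine count: 7.
Full point count |E(F_11)| = 7 + 1 = 8.
Hasse bound: |8 − (11+1)| = |-4| = 4 ≤ 2√11 ≈ 6.6332 ✓.


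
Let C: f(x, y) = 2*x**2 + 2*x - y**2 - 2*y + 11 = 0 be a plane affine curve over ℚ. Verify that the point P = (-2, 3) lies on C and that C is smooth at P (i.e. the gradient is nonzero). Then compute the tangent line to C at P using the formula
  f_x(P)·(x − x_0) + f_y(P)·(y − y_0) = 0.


Tangent line at P: -6*x - 8*y + 12 = 0.

Step 1: f(-2, 3) = 0, so P lies on C.
Step 2: partial derivatives
  f_x(x, y) = 4*x + 2, f_y(x, y) = -2*y - 2.
  f_x(P) = -6, f_y(P) = -8 (gradient nonzero, so P is smooth).
Step 3: tangent line at P: -6·(x − -2) + -8·(y − 3) = 0.
Expanding: -6*x - 8*y + 12 = 0.


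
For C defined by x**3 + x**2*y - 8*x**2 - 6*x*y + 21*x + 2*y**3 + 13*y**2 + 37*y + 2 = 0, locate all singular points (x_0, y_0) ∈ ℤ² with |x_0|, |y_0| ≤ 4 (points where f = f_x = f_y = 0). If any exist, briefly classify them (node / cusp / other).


Singular points: {(3, -2)}; classification: node.

Compute partial derivatives:
  f_x = 3*x**2 + 2*x*y - 16*x - 6*y + 21.
  f_y = x**2 - 6*x + 6*y**2 + 26*y + 37.
Scan x_0 ∈ {−4, ..., 4}. For each x_0, f_y(x_0, y) is a polynomial in y; find its integer roots y ∈ {−4, ..., 4}, then test f_x and f at those candidates.
  x = -4: f_y(-4, y) = 6*y**2 + 26*y + 77; no integer root y with |y| ≤ 4.
  x = -3: f_y(-3, y) = 6*y**2 + 26*y + 64; no integer root y with |y| ≤ 4.
  x = -2: f_y(-2, y) = 6*y**2 + 26*y + 53; no integer root y with |y| ≤ 4.
  x = -1: f_y(-1, y) = 6*y**2 + 26*y + 44; no integer root y with |y| ≤ 4.
  x = 0: f_y(0, y) = 6*y**2 + 26*y + 37; no integer root y with |y| ≤ 4.
  x = 1: f_y(1, y) = 6*y**2 + 26*y + 32; no integer root y with |y| ≤ 4.
  x = 2: f_y(2, y) = 6*y**2 + 26*y + 29; no integer root y with |y| ≤ 4.
  x = 3: f_y(3, y) = 6*y**2 + 26*y + 28; vanishes at y ∈ {-2}. (3, -2): f_x = 0, f = 0 — SINGULAR.
  x = 4: f_y(4, y) = 6*y**2 + 26*y + 29; no integer root y with |y| ≤ 4.
Only singular point on the grid: (3, -2).
Classify: substitute x = 3 + u, y = -2 + v and expand: f = u**3 + u**2*v - u**2 + 2*v**3 + v**2.
No constant or linear terms (consistent with a singular point). Quadratic part: -u**2 + v**2. Cubic part: u**3 + u**2*v + 2*v**3.
The quadratic part v**2 - u**2 = (v − u)(v + u) splits into two distinct linear factors, so there are two distinct tangent lines y − -2 = ±(x − 3) — this is a node (ordinary double point).
Classification: node.


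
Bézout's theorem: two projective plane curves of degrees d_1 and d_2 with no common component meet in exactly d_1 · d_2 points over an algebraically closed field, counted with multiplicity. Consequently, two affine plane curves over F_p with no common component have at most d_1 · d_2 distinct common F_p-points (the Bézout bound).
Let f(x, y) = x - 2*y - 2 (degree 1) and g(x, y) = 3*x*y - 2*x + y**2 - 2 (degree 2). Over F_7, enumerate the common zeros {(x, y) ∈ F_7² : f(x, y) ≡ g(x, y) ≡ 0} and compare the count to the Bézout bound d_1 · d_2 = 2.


Common zeros: {(1, 3)}; count = 1; Bézout bound = 2.

deg(f) = 1, deg(g) = 2, so Bézout bound = 2.
Scan x ∈ F_7. For each x, list the y ∈ F_7 with f(x, y) ≡ 0 and those with g(x, y) ≡ 0 (mod 7); the common zeros in that column are the intersection.
  x = 0: f ≡ 0 at y ∈ {6}; g ≡ 0 at y ∈ {3, 4}; common: ∅.
  x = 1: f ≡ 0 at y ∈ {3}; g ≡ 0 at y ∈ {1, 3}; common: {3}.
  x = 2: f ≡ 0 at y ∈ {0}; g ≡ 0 at y ∈ {3, 5}; common: ∅.
  x = 3: f ≡ 0 at y ∈ {4}; g ≡ 0 at y ∈ {2, 3}; common: ∅.
  x = 4: f ≡ 0 at y ∈ {1}; g ≡ 0 at y ∈ {3, 6}; common: ∅.
  x = 5: f ≡ 0 at y ∈ {5}; g ≡ 0 at y ∈ {3}; common: ∅.
  x = 6: f ≡ 0 at y ∈ {2}; g ≡ 0 at y ∈ {0, 3}; common: ∅.
Collecting: common zeros = {(1, 3)}, so the count is 1.
Comparison with the Bézout bound: 1 ≤ 2 = deg(f)·deg(g), as expected for curves with no common component (the affine F_7-count falls short of the bound because intersections may lie at infinity, over extension fields, or carry multiplicity).


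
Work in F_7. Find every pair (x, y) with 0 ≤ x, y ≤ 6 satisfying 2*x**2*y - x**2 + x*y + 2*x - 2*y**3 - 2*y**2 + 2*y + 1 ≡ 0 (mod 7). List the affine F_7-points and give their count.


Affine F_7-points: {(1, 5), (2, 3), (3, 4), (4, 0), (4, 3), (5, 0), (6, 5)}; count = 7.

For each of the 49 pairs (x, y) ∈ F_7², evaluate f(x, y) mod 7. Record the zeros.
  x = 0: [0↦1, 1↦6, 2↦2, 3↦5, 4↦3, 5↦5, 6↦6]  zeros at y ∈ ∅
  x = 1: [0↦2, 1↦3, 2↦2, 3↦1, 4↦2, 5↦0, 6↦4]  zeros at y ∈ {5}
  x = 2: [0↦1, 1↦2, 2↦1, 3↦0, 4↦1, 5↦6, 6↦3]  zeros at y ∈ {3}
  x = 3: [0↦5, 1↦3, 2↦6, 3↦2, 4↦0, 5↦2, 6↦3]  zeros at y ∈ {4}
  x = 4: [0↦0, 1↦6, 2↦3, 3↦0, 4↦6, 5↦2, 6↦4]  zeros at y ∈ {0, 3}
  x = 5: [0↦0, 1↦4, 2↦6, 3↦1, 4↦5, 5↦6, 6↦6]  zeros at y ∈ {0}
  x = 6: [0↦5, 1↦4, 2↦1, 3↦5, 4↦4, 5↦0, 6↦2]  zeros at y ∈ {5}
Collecting zeros: affine points = {(1, 5), (2, 3), (3, 4), (4, 0), (4, 3), (5, 0), (6, 5)}.
Total count |C(F_7)_aff| = 7.


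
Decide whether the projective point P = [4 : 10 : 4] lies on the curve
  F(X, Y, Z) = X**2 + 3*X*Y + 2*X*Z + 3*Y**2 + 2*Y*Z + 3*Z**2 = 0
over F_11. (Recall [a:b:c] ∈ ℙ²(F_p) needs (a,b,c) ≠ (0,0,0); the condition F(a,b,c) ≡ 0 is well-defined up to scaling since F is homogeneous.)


F(4,10,4) ≡ 2 (mod 11); P is NOT on the curve.

Evaluate F(4, 10, 4) term-by-term (mod 11).
  X**2 ↦ 1·16·1·1 = 16
  3*X*Y ↦ 3·4·10·1 = 120
  2*X*Z ↦ 2·4·1·4 = 32
  3*Y**2 ↦ 3·1·100·1 = 300
  2*Y*Z ↦ 2·1·10·4 = 80
  3*Z**2 ↦ 3·1·1·16 = 48
Sum: F(4, 10, 4) = (16) + (120) + (32) + (300) + (80) + (48) = 596.
Reducing mod 11: 596 ≡ 2 (mod 11).
Since F(a, b, c) ≡ 2 ≠ 0 (mod 11), P does NOT lie on the curve.


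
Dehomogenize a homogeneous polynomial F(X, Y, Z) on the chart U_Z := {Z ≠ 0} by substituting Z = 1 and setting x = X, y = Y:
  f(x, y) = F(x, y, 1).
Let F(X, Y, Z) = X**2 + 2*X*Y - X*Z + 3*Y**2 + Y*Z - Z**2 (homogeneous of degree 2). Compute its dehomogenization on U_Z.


f(x, y) = x**2 + 2*x*y - x + 3*y**2 + y - 1

On U_Z we set Z = 1. Each monomial c·X^i·Y^j·Z^k in F becomes c·x^i·y^j·1^k = c·x^i·y^j.
Substituting Z = 1: F(X, Y, 1) = x**2 + 2*x*y - x + 3*y**2 + y - 1.
Note: deg(f) ≤ deg(F) = 2; strict inequality happens when F is divisible by Z (lost terms).


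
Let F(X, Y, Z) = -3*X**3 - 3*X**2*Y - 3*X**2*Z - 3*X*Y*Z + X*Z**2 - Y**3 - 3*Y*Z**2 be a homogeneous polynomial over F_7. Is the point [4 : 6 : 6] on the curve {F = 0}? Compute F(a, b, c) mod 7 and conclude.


F(4,6,6) ≡ 5 (mod 7); P is NOT on the curve.

Evaluate F(4, 6, 6) term-by-term (mod 7).
  -3*X**3 ↦ -3·64·1·1 = -192
  -3*X**2*Y ↦ -3·16·6·1 = -288
  -3*X**2*Z ↦ -3·16·1·6 = -288
  -3*X*Y*Z ↦ -3·4·6·6 = -432
  X*Z**2 ↦ 1·4·1·36 = 144
  -Y**3 ↦ -1·1·216·1 = -216
  -3*Y*Z**2 ↦ -3·1·6·36 = -648
Sum: F(4, 6, 6) = (-192) + (-288) + (-288) + (-432) + (144) + (-216) + (-648) = -1920.
Reducing mod 7: -1920 ≡ 5 (mod 7).
Since F(a, b, c) ≡ 5 ≠ 0 (mod 7), P does NOT lie on the curve.
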